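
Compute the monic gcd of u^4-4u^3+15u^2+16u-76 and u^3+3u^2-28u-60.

u+2

By polynomial division,
  u^4-4u^3+15u^2+16u-76 = (u-7)(u^3+3u^2-28u-60) + (64u^2-120u-496)
  u^3+3u^2-28u-60 = ((1/64)u+39/512)(64u^2-120u-496) + (-(711/64)u-711/32)
  64u^2-120u-496 = (-(4096/711)u+15872/711)(-(711/64)u-711/32) + (0)
Last nonzero remainder: -(711/64)u-711/32. Dividing through by -711/64 gives the monic gcd u+2.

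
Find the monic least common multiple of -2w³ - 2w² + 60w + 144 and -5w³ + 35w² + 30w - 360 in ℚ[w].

Apply the Euclidean algorithm:
  -2w³ - 2w² + 60w + 144 = (2/5)(-5w³ + 35w² + 30w - 360) + (-16w² + 48w + 288)
  -5w³ + 35w² + 30w - 360 = ((5/16)w - 5/4)(-16w² + 48w + 288) + (0)
Last nonzero remainder: -16w² + 48w + 288. Dividing through by -16 gives the monic gcd w² - 3w - 18.
Then lcm(f, g) = f·g / gcd(f, g); expanding and making the result monic gives the answer.

w⁴ - 3w³ - 34w² + 48w + 288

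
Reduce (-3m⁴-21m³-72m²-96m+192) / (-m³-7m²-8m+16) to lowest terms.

(3m²+12m+48)/(m+4)

Repeated division with remainder:
  -3m⁴-21m³-72m²-96m+192 = (3m)(-m³-7m²-8m+16) + (-48m²-144m+192)
  -m³-7m²-8m+16 = ((1/48)m+1/12)(-48m²-144m+192) + (0)
Last nonzero remainder: -48m²-144m+192. Dividing through by -48 gives the monic gcd m²+3m-4.
Cancel m²+3m-4 from numerator and denominator to get the reduced form.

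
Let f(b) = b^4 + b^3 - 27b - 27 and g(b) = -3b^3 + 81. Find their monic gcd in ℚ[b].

Repeated division with remainder:
  b^4 + b^3 - 27b - 27 = (-(1/3)b - 1/3)(-3b^3 + 81) + (0)
Last nonzero remainder: -3b^3 + 81. Dividing through by -3 gives the monic gcd b^3 - 27.

b^3 - 27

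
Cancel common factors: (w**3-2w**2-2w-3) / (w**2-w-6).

(w**2+w+1)/(w+2)

Repeated division with remainder:
  w**3-2w**2-2w-3 = (w-1)(w**2-w-6) + (3w-9)
  w**2-w-6 = ((1/3)w+2/3)(3w-9) + (0)
Last nonzero remainder: 3w-9. Dividing through by 3 gives the monic gcd w-3.
Cancel w-3 from numerator and denominator to get the reduced form.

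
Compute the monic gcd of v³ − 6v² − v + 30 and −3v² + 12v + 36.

Apply the Euclidean algorithm:
  v³ − 6v² − v + 30 = (−(1/3)v + 2/3)(−3v² + 12v + 36) + (3v + 6)
  −3v² + 12v + 36 = (−v + 6)(3v + 6) + (0)
Last nonzero remainder: 3v + 6. Dividing through by 3 gives the monic gcd v + 2.

v + 2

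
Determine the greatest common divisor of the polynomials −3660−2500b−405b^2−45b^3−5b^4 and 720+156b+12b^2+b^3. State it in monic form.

6+b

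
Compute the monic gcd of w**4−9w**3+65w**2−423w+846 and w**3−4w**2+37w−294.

Euclidean algorithm in ℚ[w]:
  w**4−9w**3+65w**2−423w+846 = (w−5)(w**3−4w**2+37w−294) + (8w**2+56w−624)
  w**3−4w**2+37w−294 = ((1/8)w−11/8)(8w**2+56w−624) + (192w−1152)
  8w**2+56w−624 = ((1/24)w+13/24)(192w−1152) + (0)
Last nonzero remainder: 192w−1152. Dividing through by 192 gives the monic gcd w−6.

w−6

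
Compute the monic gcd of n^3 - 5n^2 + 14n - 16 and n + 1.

1

Euclidean algorithm in ℚ[n]:
  n^3 - 5n^2 + 14n - 16 = (n^2 - 6n + 20)(n + 1) + (-36)
  n + 1 = (-(1/36)n - 1/36)(-36) + (0)
The last nonzero remainder is the constant -36, so the polynomials are coprime and gcd = 1.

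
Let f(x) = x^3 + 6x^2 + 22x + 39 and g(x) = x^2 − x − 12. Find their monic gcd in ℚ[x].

Apply the Euclidean algorithm:
  x^3 + 6x^2 + 22x + 39 = (x + 7)(x^2 − x − 12) + (41x + 123)
  x^2 − x − 12 = ((1/41)x − 4/41)(41x + 123) + (0)
Last nonzero remainder: 41x + 123. Dividing through by 41 gives the monic gcd x + 3.

x + 3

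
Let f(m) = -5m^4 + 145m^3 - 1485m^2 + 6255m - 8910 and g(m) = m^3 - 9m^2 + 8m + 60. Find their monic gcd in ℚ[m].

m - 6

Apply the Euclidean algorithm:
  -5m^4 + 145m^3 - 1485m^2 + 6255m - 8910 = (-5m + 100)(m^3 - 9m^2 + 8m + 60) + (-545m^2 + 5755m - 14910)
  m^3 - 9m^2 + 8m + 60 = (-(1/545)m - 34/11881)(-545m^2 + 5755m - 14910) + (-(34320/11881)m + 205920/11881)
  -545m^2 + 5755m - 14910 = ((1295029/6864)m - 5904857/6864)(-(34320/11881)m + 205920/11881) + (0)
Last nonzero remainder: -(34320/11881)m + 205920/11881. Dividing through by -34320/11881 gives the monic gcd m - 6.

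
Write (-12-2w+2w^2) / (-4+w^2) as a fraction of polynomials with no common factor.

(-6+2w)/(-2+w)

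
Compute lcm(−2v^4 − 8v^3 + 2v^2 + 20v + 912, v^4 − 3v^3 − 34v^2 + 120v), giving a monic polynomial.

v^6 − v^5 − 21v^4 − 5v^3 − 406v^2 + 2280v

By polynomial division,
  −2v^4 − 8v^3 + 2v^2 + 20v + 912 = (−2)(v^4 − 3v^3 − 34v^2 + 120v) + (−14v^3 − 66v^2 + 260v + 912)
  v^4 − 3v^3 − 34v^2 + 120v = (−(1/14)v + 27/49)(−14v^3 − 66v^2 + 260v + 912) + ((1026/49)v^2 + (2052/49)v − 24624/49)
  −14v^3 − 66v^2 + 260v + 912 = (−(343/513)v − 49/27)((1026/49)v^2 + (2052/49)v − 24624/49) + (0)
Last nonzero remainder: (1026/49)v^2 + (2052/49)v − 24624/49. Dividing through by 1026/49 gives the monic gcd v^2 + 2v − 24.
Then lcm(f, g) = f·g / gcd(f, g); expanding and making the result monic gives the answer.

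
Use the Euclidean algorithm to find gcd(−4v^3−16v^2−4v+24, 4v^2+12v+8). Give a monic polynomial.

v+2

Repeated division with remainder:
  −4v^3−16v^2−4v+24 = (−v−1)(4v^2+12v+8) + (16v+32)
  4v^2+12v+8 = ((1/4)v+1/4)(16v+32) + (0)
Last nonzero remainder: 16v+32. Dividing through by 16 gives the monic gcd v+2.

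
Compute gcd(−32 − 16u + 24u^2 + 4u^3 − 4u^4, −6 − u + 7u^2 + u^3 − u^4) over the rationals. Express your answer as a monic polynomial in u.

Apply the Euclidean algorithm:
  −4u^4 + 4u^3 + 24u^2 − 16u − 32 = (4)(−u^4 + u^3 + 7u^2 − u − 6) + (−4u^2 − 12u − 8)
  −u^4 + u^3 + 7u^2 − u − 6 = ((1/4)u^2 − u + 3/4)(−4u^2 − 12u − 8) + (0)
Last nonzero remainder: −4u^2 − 12u − 8. Dividing through by −4 gives the monic gcd u^2 + 3u + 2.

2 + 3u + u^2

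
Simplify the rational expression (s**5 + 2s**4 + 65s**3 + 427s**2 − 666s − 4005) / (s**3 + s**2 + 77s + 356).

(s**3 + 5s**2 − 9s − 45)/(s + 4)

Euclidean algorithm in ℚ[s]:
  s**5 + 2s**4 + 65s**3 + 427s**2 − 666s − 4005 = (s**2 + s − 13)(s**3 + s**2 + 77s + 356) + (7s**2 − 21s + 623)
  s**3 + s**2 + 77s + 356 = ((1/7)s + 4/7)(7s**2 − 21s + 623) + (0)
Last nonzero remainder: 7s**2 − 21s + 623. Dividing through by 7 gives the monic gcd s**2 − 3s + 89.
Cancel s**2 − 3s + 89 from numerator and denominator to get the reduced form.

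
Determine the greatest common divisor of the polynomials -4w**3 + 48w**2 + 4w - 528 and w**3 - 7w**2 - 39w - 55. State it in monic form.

Repeated division with remainder:
  -4w**3 + 48w**2 + 4w - 528 = (-4)(w**3 - 7w**2 - 39w - 55) + (20w**2 - 152w - 748)
  w**3 - 7w**2 - 39w - 55 = ((1/20)w + 3/100)(20w**2 - 152w - 748) + ((74/25)w - 814/25)
  20w**2 - 152w - 748 = ((250/37)w + 850/37)((74/25)w - 814/25) + (0)
Last nonzero remainder: (74/25)w - 814/25. Dividing through by 74/25 gives the monic gcd w - 11.

w - 11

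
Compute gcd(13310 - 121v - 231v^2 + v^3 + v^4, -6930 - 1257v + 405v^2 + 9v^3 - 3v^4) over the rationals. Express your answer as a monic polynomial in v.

-110 + v + v^2

By polynomial division,
  v^4 + v^3 - 231v^2 - 121v + 13310 = (-1/3)(-3v^4 + 9v^3 + 405v^2 - 1257v - 6930) + (4v^3 - 96v^2 - 540v + 11000)
  -3v^4 + 9v^3 + 405v^2 - 1257v - 6930 = (-(3/4)v - 63/4)(4v^3 - 96v^2 - 540v + 11000) + (-1512v^2 - 1512v + 166320)
  4v^3 - 96v^2 - 540v + 11000 = (-(1/378)v + 25/378)(-1512v^2 - 1512v + 166320) + (0)
Last nonzero remainder: -1512v^2 - 1512v + 166320. Dividing through by -1512 gives the monic gcd v^2 + v - 110.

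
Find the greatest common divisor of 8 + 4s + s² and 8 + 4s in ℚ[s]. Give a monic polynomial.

Apply the Euclidean algorithm:
  s² + 4s + 8 = ((1/4)s + 1/2)(4s + 8) + (4)
  4s + 8 = (s + 2)(4) + (0)
The last nonzero remainder is the constant 4, so the polynomials are coprime and gcd = 1.

1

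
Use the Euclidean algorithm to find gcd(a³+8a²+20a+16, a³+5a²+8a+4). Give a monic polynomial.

a²+4a+4

Apply the Euclidean algorithm:
  a³+8a²+20a+16 = (a³+5a²+8a+4) + (3a²+12a+12)
  a³+5a²+8a+4 = ((1/3)a+1/3)(3a²+12a+12) + (0)
Last nonzero remainder: 3a²+12a+12. Dividing through by 3 gives the monic gcd a²+4a+4.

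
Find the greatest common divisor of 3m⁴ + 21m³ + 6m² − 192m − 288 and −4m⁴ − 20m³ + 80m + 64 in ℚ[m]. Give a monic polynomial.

m² + 6m + 8

Repeated division with remainder:
  3m⁴ + 21m³ + 6m² − 192m − 288 = (−3/4)(−4m⁴ − 20m³ + 80m + 64) + (6m³ + 6m² − 132m − 240)
  −4m⁴ − 20m³ + 80m + 64 = (−(2/3)m − 8/3)(6m³ + 6m² − 132m − 240) + (−72m² − 432m − 576)
  6m³ + 6m² − 132m − 240 = (−(1/12)m + 5/12)(−72m² − 432m − 576) + (0)
Last nonzero remainder: −72m² − 432m − 576. Dividing through by −72 gives the monic gcd m² + 6m + 8.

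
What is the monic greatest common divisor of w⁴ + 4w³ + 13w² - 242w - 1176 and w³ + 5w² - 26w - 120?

w + 4

By polynomial division,
  w⁴ + 4w³ + 13w² - 242w - 1176 = (w - 1)(w³ + 5w² - 26w - 120) + (44w² - 148w - 1296)
  w³ + 5w² - 26w - 120 = ((1/44)w + 23/121)(44w² - 148w - 1296) + ((3822/121)w + 15288/121)
  44w² - 148w - 1296 = ((2662/1911)w - 6534/637)((3822/121)w + 15288/121) + (0)
Last nonzero remainder: (3822/121)w + 15288/121. Dividing through by 3822/121 gives the monic gcd w + 4.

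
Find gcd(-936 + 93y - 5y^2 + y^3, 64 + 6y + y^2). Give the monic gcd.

1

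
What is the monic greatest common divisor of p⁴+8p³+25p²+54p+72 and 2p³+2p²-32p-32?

p+4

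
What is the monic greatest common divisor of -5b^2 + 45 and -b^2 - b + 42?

1

Euclidean algorithm in ℚ[b]:
  -5b^2 + 45 = (5)(-b^2 - b + 42) + (5b - 165)
  -b^2 - b + 42 = (-(1/5)b - 34/5)(5b - 165) + (-1080)
  5b - 165 = (-(1/216)b + 11/72)(-1080) + (0)
The last nonzero remainder is the constant -1080, so the polynomials are coprime and gcd = 1.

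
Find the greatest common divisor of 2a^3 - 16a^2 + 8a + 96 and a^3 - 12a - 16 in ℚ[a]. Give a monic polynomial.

Apply the Euclidean algorithm:
  2a^3 - 16a^2 + 8a + 96 = (2)(a^3 - 12a - 16) + (-16a^2 + 32a + 128)
  a^3 - 12a - 16 = (-(1/16)a - 1/8)(-16a^2 + 32a + 128) + (0)
Last nonzero remainder: -16a^2 + 32a + 128. Dividing through by -16 gives the monic gcd a^2 - 2a - 8.

a^2 - 2a - 8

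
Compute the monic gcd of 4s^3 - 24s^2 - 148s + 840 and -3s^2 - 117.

1

Euclidean algorithm in ℚ[s]:
  4s^3 - 24s^2 - 148s + 840 = (-(4/3)s + 8)(-3s^2 - 117) + (-304s + 1776)
  -3s^2 - 117 = ((3/304)s + 333/5776)(-304s + 1776) + (-79200/361)
  -304s + 1776 = ((6859/4950)s - 13357/1650)(-79200/361) + (0)
The last nonzero remainder is the constant -79200/361, so the polynomials are coprime and gcd = 1.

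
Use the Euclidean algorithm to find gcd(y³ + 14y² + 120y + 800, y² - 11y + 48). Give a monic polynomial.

Euclidean algorithm in ℚ[y]:
  y³ + 14y² + 120y + 800 = (y + 25)(y² - 11y + 48) + (347y - 400)
  y² - 11y + 48 = ((1/347)y - 3417/120409)(347y - 400) + (4412832/120409)
  347y - 400 = ((41781923/4412832)y - 3010225/275802)(4412832/120409) + (0)
The last nonzero remainder is the constant 4412832/120409, so the polynomials are coprime and gcd = 1.

1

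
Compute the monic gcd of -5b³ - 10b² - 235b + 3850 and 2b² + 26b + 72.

By polynomial division,
  -5b³ - 10b² - 235b + 3850 = (-(5/2)b + 55/2)(2b² + 26b + 72) + (-770b + 1870)
  2b² + 26b + 72 = (-(1/385)b - 108/2695)(-770b + 1870) + (7200/49)
  -770b + 1870 = (-(3773/720)b + 9163/720)(7200/49) + (0)
The last nonzero remainder is the constant 7200/49, so the polynomials are coprime and gcd = 1.

1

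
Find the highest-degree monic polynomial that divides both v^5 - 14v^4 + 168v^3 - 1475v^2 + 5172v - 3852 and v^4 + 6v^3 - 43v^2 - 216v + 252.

Apply the Euclidean algorithm:
  v^5 - 14v^4 + 168v^3 - 1475v^2 + 5172v - 3852 = (v - 20)(v^4 + 6v^3 - 43v^2 - 216v + 252) + (331v^3 - 2119v^2 + 600v + 1188)
  v^4 + 6v^3 - 43v^2 - 216v + 252 = ((1/331)v + 4105/109561)(331v^3 - 2119v^2 + 600v + 1188) + ((3788772/109561)v^2 - (26521404/109561)v + 22732632/109561)
  331v^3 - 2119v^2 + 600v + 1188 = ((36264691/3788772)v + 3615513/631462)((3788772/109561)v^2 - (26521404/109561)v + 22732632/109561) + (0)
Last nonzero remainder: (3788772/109561)v^2 - (26521404/109561)v + 22732632/109561. Dividing through by 3788772/109561 gives the monic gcd v^2 - 7v + 6.

v^2 - 7v + 6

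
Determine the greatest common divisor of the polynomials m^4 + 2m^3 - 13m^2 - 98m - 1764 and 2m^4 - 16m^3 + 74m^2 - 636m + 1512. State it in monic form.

Euclidean algorithm in ℚ[m]:
  m^4 + 2m^3 - 13m^2 - 98m - 1764 = (1/2)(2m^4 - 16m^3 + 74m^2 - 636m + 1512) + (10m^3 - 50m^2 + 220m - 2520)
  2m^4 - 16m^3 + 74m^2 - 636m + 1512 = ((1/5)m - 3/5)(10m^3 - 50m^2 + 220m - 2520) + (0)
Last nonzero remainder: 10m^3 - 50m^2 + 220m - 2520. Dividing through by 10 gives the monic gcd m^3 - 5m^2 + 22m - 252.

m^3 - 5m^2 + 22m - 252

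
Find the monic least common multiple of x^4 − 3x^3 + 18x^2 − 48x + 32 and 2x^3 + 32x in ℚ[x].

x^5 − 3x^4 + 18x^3 − 48x^2 + 32x

Repeated division with remainder:
  x^4 − 3x^3 + 18x^2 − 48x + 32 = ((1/2)x − 3/2)(2x^3 + 32x) + (2x^2 + 32)
  2x^3 + 32x = (x)(2x^2 + 32) + (0)
Last nonzero remainder: 2x^2 + 32. Dividing through by 2 gives the monic gcd x^2 + 16.
Then lcm(f, g) = f·g / gcd(f, g); expanding and making the result monic gives the answer.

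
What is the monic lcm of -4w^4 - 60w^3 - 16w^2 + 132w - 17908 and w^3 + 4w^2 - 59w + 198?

Repeated division with remainder:
  -4w^4 - 60w^3 - 16w^2 + 132w - 17908 = (-4w - 44)(w^3 + 4w^2 - 59w + 198) + (-76w^2 - 1672w - 9196)
  w^3 + 4w^2 - 59w + 198 = (-(1/76)w + 9/38)(-76w^2 - 1672w - 9196) + (216w + 2376)
  -76w^2 - 1672w - 9196 = (-(19/54)w - 209/54)(216w + 2376) + (0)
Last nonzero remainder: 216w + 2376. Dividing through by 216 gives the monic gcd w + 11.
Then lcm(f, g) = f·g / gcd(f, g); expanding and making the result monic gives the answer.

w^6 + 8w^5 - 83w^4 + 209w^3 + 4780w^2 - 31933w + 80586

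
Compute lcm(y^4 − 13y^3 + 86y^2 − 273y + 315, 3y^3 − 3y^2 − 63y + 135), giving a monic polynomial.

Apply the Euclidean algorithm:
  y^4 − 13y^3 + 86y^2 − 273y + 315 = ((1/3)y − 4)(3y^3 − 3y^2 − 63y + 135) + (95y^2 − 570y + 855)
  3y^3 − 3y^2 − 63y + 135 = ((3/95)y + 3/19)(95y^2 − 570y + 855) + (0)
Last nonzero remainder: 95y^2 − 570y + 855. Dividing through by 95 gives the monic gcd y^2 − 6y + 9.
Then lcm(f, g) = f·g / gcd(f, g); expanding and making the result monic gives the answer.

y^5 − 8y^4 + 21y^3 + 157y^2 − 1050y + 1575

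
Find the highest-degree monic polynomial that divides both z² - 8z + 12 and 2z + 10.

Repeated division with remainder:
  z² - 8z + 12 = ((1/2)z - 13/2)(2z + 10) + (77)
  2z + 10 = ((2/77)z + 10/77)(77) + (0)
The last nonzero remainder is the constant 77, so the polynomials are coprime and gcd = 1.

1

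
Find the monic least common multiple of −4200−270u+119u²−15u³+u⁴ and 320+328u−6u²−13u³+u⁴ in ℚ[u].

Euclidean algorithm in ℚ[u]:
  u⁴−15u³+119u²−270u−4200 = (u⁴−13u³−6u²+328u+320) + (−2u³+125u²−598u−4520)
  u⁴−13u³−6u²+328u+320 = (−(1/2)u−99/4)(−2u³+125u²−598u−4520) + ((11155/4)u²−(33465/2)u−111550)
  −2u³+125u²−598u−4520 = (−(8/11155)u+452/11155)((11155/4)u²−(33465/2)u−111550) + (0)
Last nonzero remainder: (11155/4)u²−(33465/2)u−111550. Dividing through by 11155/4 gives the monic gcd u²−6u−40.
Then lcm(f, g) = f·g / gcd(f, g); expanding and making the result monic gives the answer.

33600+31560u−3262u²−983u³+216u⁴−22u⁵+u⁶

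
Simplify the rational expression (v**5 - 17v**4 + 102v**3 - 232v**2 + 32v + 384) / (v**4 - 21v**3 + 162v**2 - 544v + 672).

(v**2 - 3v - 4)/(v - 7)

By polynomial division,
  v**5 - 17v**4 + 102v**3 - 232v**2 + 32v + 384 = (v + 4)(v**4 - 21v**3 + 162v**2 - 544v + 672) + (24v**3 - 336v**2 + 1536v - 2304)
  v**4 - 21v**3 + 162v**2 - 544v + 672 = ((1/24)v - 7/24)(24v**3 - 336v**2 + 1536v - 2304) + (0)
Last nonzero remainder: 24v**3 - 336v**2 + 1536v - 2304. Dividing through by 24 gives the monic gcd v**3 - 14v**2 + 64v - 96.
Cancel v**3 - 14v**2 + 64v - 96 from numerator and denominator to get the reduced form.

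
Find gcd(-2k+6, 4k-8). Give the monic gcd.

1

By polynomial division,
  -2k+6 = (-1/2)(4k-8) + (2)
  4k-8 = (2k-4)(2) + (0)
The last nonzero remainder is the constant 2, so the polynomials are coprime and gcd = 1.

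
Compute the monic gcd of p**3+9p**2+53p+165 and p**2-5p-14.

By polynomial division,
  p**3+9p**2+53p+165 = (p+14)(p**2-5p-14) + (137p+361)
  p**2-5p-14 = ((1/137)p-1046/18769)(137p+361) + (114840/18769)
  137p+361 = ((2571353/114840)p+6775609/114840)(114840/18769) + (0)
The last nonzero remainder is the constant 114840/18769, so the polynomials are coprime and gcd = 1.

1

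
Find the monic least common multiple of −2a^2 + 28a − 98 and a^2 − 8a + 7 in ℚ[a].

Apply the Euclidean algorithm:
  −2a^2 + 28a − 98 = (−2)(a^2 − 8a + 7) + (12a − 84)
  a^2 − 8a + 7 = ((1/12)a − 1/12)(12a − 84) + (0)
Last nonzero remainder: 12a − 84. Dividing through by 12 gives the monic gcd a − 7.
Then lcm(f, g) = f·g / gcd(f, g); expanding and making the result monic gives the answer.

a^3 − 15a^2 + 63a − 49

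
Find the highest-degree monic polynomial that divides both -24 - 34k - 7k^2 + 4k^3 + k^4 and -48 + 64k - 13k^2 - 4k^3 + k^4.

-12 + k + k^2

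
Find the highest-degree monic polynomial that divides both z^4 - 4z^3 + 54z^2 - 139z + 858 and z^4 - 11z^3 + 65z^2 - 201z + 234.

Apply the Euclidean algorithm:
  z^4 - 4z^3 + 54z^2 - 139z + 858 = (z^4 - 11z^3 + 65z^2 - 201z + 234) + (7z^3 - 11z^2 + 62z + 624)
  z^4 - 11z^3 + 65z^2 - 201z + 234 = ((1/7)z - 66/49)(7z^3 - 11z^2 + 62z + 624) + ((2025/49)z^2 - (10125/49)z + 52650/49)
  7z^3 - 11z^2 + 62z + 624 = ((343/2025)z + 392/675)((2025/49)z^2 - (10125/49)z + 52650/49) + (0)
Last nonzero remainder: (2025/49)z^2 - (10125/49)z + 52650/49. Dividing through by 2025/49 gives the monic gcd z^2 - 5z + 26.

z^2 - 5z + 26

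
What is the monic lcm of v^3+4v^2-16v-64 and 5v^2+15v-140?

Repeated division with remainder:
  v^3+4v^2-16v-64 = ((1/5)v+1/5)(5v^2+15v-140) + (9v-36)
  5v^2+15v-140 = ((5/9)v+35/9)(9v-36) + (0)
Last nonzero remainder: 9v-36. Dividing through by 9 gives the monic gcd v-4.
Then lcm(f, g) = f·g / gcd(f, g); expanding and making the result monic gives the answer.

v^4+11v^3+12v^2-176v-448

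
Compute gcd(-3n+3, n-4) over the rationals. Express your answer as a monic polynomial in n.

Euclidean algorithm in ℚ[n]:
  -3n+3 = (-3)(n-4) + (-9)
  n-4 = (-(1/9)n+4/9)(-9) + (0)
The last nonzero remainder is the constant -9, so the polynomials are coprime and gcd = 1.

1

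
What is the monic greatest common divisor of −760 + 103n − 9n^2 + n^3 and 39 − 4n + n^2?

Euclidean algorithm in ℚ[n]:
  n^3 − 9n^2 + 103n − 760 = (n − 5)(n^2 − 4n + 39) + (44n − 565)
  n^2 − 4n + 39 = ((1/44)n + 389/1936)(44n − 565) + (295289/1936)
  44n − 565 = ((85184/295289)n − 1093840/295289)(295289/1936) + (0)
The last nonzero remainder is the constant 295289/1936, so the polynomials are coprime and gcd = 1.

1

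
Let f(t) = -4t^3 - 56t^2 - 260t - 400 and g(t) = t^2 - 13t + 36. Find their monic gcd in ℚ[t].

1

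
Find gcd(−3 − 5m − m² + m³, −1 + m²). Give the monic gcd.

Apply the Euclidean algorithm:
  m³ − m² − 5m − 3 = (m − 1)(m² − 1) + (−4m − 4)
  m² − 1 = (−(1/4)m + 1/4)(−4m − 4) + (0)
Last nonzero remainder: −4m − 4. Dividing through by −4 gives the monic gcd m + 1.

1 + m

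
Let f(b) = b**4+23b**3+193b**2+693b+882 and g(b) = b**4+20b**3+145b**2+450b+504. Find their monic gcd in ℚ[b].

Euclidean algorithm in ℚ[b]:
  b**4+23b**3+193b**2+693b+882 = (b**4+20b**3+145b**2+450b+504) + (3b**3+48b**2+243b+378)
  b**4+20b**3+145b**2+450b+504 = ((1/3)b+4/3)(3b**3+48b**2+243b+378) + (0)
Last nonzero remainder: 3b**3+48b**2+243b+378. Dividing through by 3 gives the monic gcd b**3+16b**2+81b+126.

b**3+16b**2+81b+126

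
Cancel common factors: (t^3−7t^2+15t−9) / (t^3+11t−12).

(t^2−6t+9)/(t^2+t+12)

Euclidean algorithm in ℚ[t]:
  t^3−7t^2+15t−9 = (t^3+11t−12) + (−7t^2+4t+3)
  t^3+11t−12 = (−(1/7)t−4/49)(−7t^2+4t+3) + ((576/49)t−576/49)
  −7t^2+4t+3 = (−(343/576)t−49/192)((576/49)t−576/49) + (0)
Last nonzero remainder: (576/49)t−576/49. Dividing through by 576/49 gives the monic gcd t−1.
Cancel t−1 from numerator and denominator to get the reduced form.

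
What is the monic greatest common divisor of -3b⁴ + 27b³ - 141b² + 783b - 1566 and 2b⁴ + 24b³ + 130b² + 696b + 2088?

Apply the Euclidean algorithm:
  -3b⁴ + 27b³ - 141b² + 783b - 1566 = (-3/2)(2b⁴ + 24b³ + 130b² + 696b + 2088) + (63b³ + 54b² + 1827b + 1566)
  2b⁴ + 24b³ + 130b² + 696b + 2088 = ((2/63)b + 52/147)(63b³ + 54b² + 1827b + 1566) + ((2592/49)b² + 75168/49)
  63b³ + 54b² + 1827b + 1566 = ((343/288)b + 49/48)((2592/49)b² + 75168/49) + (0)
Last nonzero remainder: (2592/49)b² + 75168/49. Dividing through by 2592/49 gives the monic gcd b² + 29.

b² + 29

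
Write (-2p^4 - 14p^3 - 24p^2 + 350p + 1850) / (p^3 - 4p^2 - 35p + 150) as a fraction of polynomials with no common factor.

(-2p^3 - 24p^2 - 144p - 370)/(p^2 + p - 30)

Apply the Euclidean algorithm:
  -2p^4 - 14p^3 - 24p^2 + 350p + 1850 = (-2p - 22)(p^3 - 4p^2 - 35p + 150) + (-182p^2 - 120p + 5150)
  p^3 - 4p^2 - 35p + 150 = (-(1/182)p + 212/8281)(-182p^2 - 120p + 5150) + (-(30070/8281)p + 150350/8281)
  -182p^2 - 120p + 5150 = ((753571/15035)p + 852943/3007)(-(30070/8281)p + 150350/8281) + (0)
Last nonzero remainder: -(30070/8281)p + 150350/8281. Dividing through by -30070/8281 gives the monic gcd p - 5.
Cancel p - 5 from numerator and denominator to get the reduced form.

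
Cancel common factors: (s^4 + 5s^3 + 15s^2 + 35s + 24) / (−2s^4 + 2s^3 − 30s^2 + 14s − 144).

(−s^2 − 4s − 3)/(2s^2 − 4s + 18)

Euclidean algorithm in ℚ[s]:
  s^4 + 5s^3 + 15s^2 + 35s + 24 = (−1/2)(−2s^4 + 2s^3 − 30s^2 + 14s − 144) + (6s^3 + 42s − 48)
  −2s^4 + 2s^3 − 30s^2 + 14s − 144 = (−(1/3)s + 1/3)(6s^3 + 42s − 48) + (−16s^2 − 16s − 128)
  6s^3 + 42s − 48 = (−(3/8)s + 3/8)(−16s^2 − 16s − 128) + (0)
Last nonzero remainder: −16s^2 − 16s − 128. Dividing through by −16 gives the monic gcd s^2 + s + 8.
Cancel s^2 + s + 8 from numerator and denominator to get the reduced form.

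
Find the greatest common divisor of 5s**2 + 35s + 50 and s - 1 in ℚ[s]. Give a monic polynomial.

Apply the Euclidean algorithm:
  5s**2 + 35s + 50 = (5s + 40)(s - 1) + (90)
  s - 1 = ((1/90)s - 1/90)(90) + (0)
The last nonzero remainder is the constant 90, so the polynomials are coprime and gcd = 1.

1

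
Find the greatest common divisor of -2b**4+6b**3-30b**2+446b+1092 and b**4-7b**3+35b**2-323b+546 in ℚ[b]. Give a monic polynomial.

Repeated division with remainder:
  -2b**4+6b**3-30b**2+446b+1092 = (-2)(b**4-7b**3+35b**2-323b+546) + (-8b**3+40b**2-200b+2184)
  b**4-7b**3+35b**2-323b+546 = (-(1/8)b+1/4)(-8b**3+40b**2-200b+2184) + (0)
Last nonzero remainder: -8b**3+40b**2-200b+2184. Dividing through by -8 gives the monic gcd b**3-5b**2+25b-273.

b**3-5b**2+25b-273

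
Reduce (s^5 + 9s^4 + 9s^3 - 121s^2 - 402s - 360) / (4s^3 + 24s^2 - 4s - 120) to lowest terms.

(s^3 + s^2 - 14s - 24)/(4s - 8)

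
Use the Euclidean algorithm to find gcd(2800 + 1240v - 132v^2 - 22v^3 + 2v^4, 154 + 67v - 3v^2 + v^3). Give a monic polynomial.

2 + v

Repeated division with remainder:
  2v^4 - 22v^3 - 132v^2 + 1240v + 2800 = (2v - 16)(v^3 - 3v^2 + 67v + 154) + (-314v^2 + 2004v + 5264)
  v^3 - 3v^2 + 67v + 154 = (-(1/314)v - 531/49298)(-314v^2 + 2004v + 5264) + ((2596769/24649)v + 5193538/24649)
  -314v^2 + 2004v + 5264 = (-(7739786/2596769)v + 9268024/370967)((2596769/24649)v + 5193538/24649) + (0)
Last nonzero remainder: (2596769/24649)v + 5193538/24649. Dividing through by 2596769/24649 gives the monic gcd v + 2.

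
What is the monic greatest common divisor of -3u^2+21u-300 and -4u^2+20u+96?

1

Apply the Euclidean algorithm:
  -3u^2+21u-300 = (3/4)(-4u^2+20u+96) + (6u-372)
  -4u^2+20u+96 = (-(2/3)u-38)(6u-372) + (-14040)
  6u-372 = (-(1/2340)u+31/1170)(-14040) + (0)
The last nonzero remainder is the constant -14040, so the polynomials are coprime and gcd = 1.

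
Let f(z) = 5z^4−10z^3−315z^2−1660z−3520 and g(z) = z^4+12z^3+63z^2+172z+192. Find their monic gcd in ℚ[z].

z^3+9z^2+36z+64

By polynomial division,
  5z^4−10z^3−315z^2−1660z−3520 = (5)(z^4+12z^3+63z^2+172z+192) + (−70z^3−630z^2−2520z−4480)
  z^4+12z^3+63z^2+172z+192 = (−(1/70)z−3/70)(−70z^3−630z^2−2520z−4480) + (0)
Last nonzero remainder: −70z^3−630z^2−2520z−4480. Dividing through by −70 gives the monic gcd z^3+9z^2+36z+64.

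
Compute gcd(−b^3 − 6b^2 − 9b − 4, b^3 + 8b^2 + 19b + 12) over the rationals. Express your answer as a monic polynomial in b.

Euclidean algorithm in ℚ[b]:
  −b^3 − 6b^2 − 9b − 4 = (−1)(b^3 + 8b^2 + 19b + 12) + (2b^2 + 10b + 8)
  b^3 + 8b^2 + 19b + 12 = ((1/2)b + 3/2)(2b^2 + 10b + 8) + (0)
Last nonzero remainder: 2b^2 + 10b + 8. Dividing through by 2 gives the monic gcd b^2 + 5b + 4.

b^2 + 5b + 4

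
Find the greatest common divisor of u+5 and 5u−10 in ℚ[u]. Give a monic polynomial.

Euclidean algorithm in ℚ[u]:
  u+5 = (1/5)(5u−10) + (7)
  5u−10 = ((5/7)u−10/7)(7) + (0)
The last nonzero remainder is the constant 7, so the polynomials are coprime and gcd = 1.

1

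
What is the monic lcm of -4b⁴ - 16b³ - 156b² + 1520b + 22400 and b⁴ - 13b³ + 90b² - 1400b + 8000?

b⁵ - 6b⁴ - b³ - 770b² - 1800b + 56000

Apply the Euclidean algorithm:
  -4b⁴ - 16b³ - 156b² + 1520b + 22400 = (-4)(b⁴ - 13b³ + 90b² - 1400b + 8000) + (-68b³ + 204b² - 4080b + 54400)
  b⁴ - 13b³ + 90b² - 1400b + 8000 = (-(1/68)b + 5/34)(-68b³ + 204b² - 4080b + 54400) + (0)
Last nonzero remainder: -68b³ + 204b² - 4080b + 54400. Dividing through by -68 gives the monic gcd b³ - 3b² + 60b - 800.
Then lcm(f, g) = f·g / gcd(f, g); expanding and making the result monic gives the answer.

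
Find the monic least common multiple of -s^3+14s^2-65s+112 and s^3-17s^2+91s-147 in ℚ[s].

By polynomial division,
  -s^3+14s^2-65s+112 = (-1)(s^3-17s^2+91s-147) + (-3s^2+26s-35)
  s^3-17s^2+91s-147 = (-(1/3)s+25/9)(-3s^2+26s-35) + ((64/9)s-448/9)
  -3s^2+26s-35 = (-(27/64)s+45/64)((64/9)s-448/9) + (0)
Last nonzero remainder: (64/9)s-448/9. Dividing through by 64/9 gives the monic gcd s-7.
Then lcm(f, g) = f·g / gcd(f, g); expanding and making the result monic gives the answer.

s^5-24s^4+226s^3-1056s^2+2485s-2352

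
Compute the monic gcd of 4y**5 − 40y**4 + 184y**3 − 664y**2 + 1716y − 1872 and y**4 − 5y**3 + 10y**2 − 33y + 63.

y**2 − 6y + 9

By polynomial division,
  4y**5 − 40y**4 + 184y**3 − 664y**2 + 1716y − 1872 = (4y − 20)(y**4 − 5y**3 + 10y**2 − 33y + 63) + (44y**3 − 332y**2 + 804y − 612)
  y**4 − 5y**3 + 10y**2 − 33y + 63 = ((1/44)y + 7/121)(44y**3 − 332y**2 + 804y − 612) + ((1323/121)y**2 − (7938/121)y + 11907/121)
  44y**3 − 332y**2 + 804y − 612 = ((5324/1323)y − 8228/1323)((1323/121)y**2 − (7938/121)y + 11907/121) + (0)
Last nonzero remainder: (1323/121)y**2 − (7938/121)y + 11907/121. Dividing through by 1323/121 gives the monic gcd y**2 − 6y + 9.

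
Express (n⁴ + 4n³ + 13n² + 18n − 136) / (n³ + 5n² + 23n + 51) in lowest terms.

By polynomial division,
  n⁴ + 4n³ + 13n² + 18n − 136 = (n − 1)(n³ + 5n² + 23n + 51) + (−5n² − 10n − 85)
  n³ + 5n² + 23n + 51 = (−(1/5)n − 3/5)(−5n² − 10n − 85) + (0)
Last nonzero remainder: −5n² − 10n − 85. Dividing through by −5 gives the monic gcd n² + 2n + 17.
Cancel n² + 2n + 17 from numerator and denominator to get the reduced form.

(n² + 2n − 8)/(n + 3)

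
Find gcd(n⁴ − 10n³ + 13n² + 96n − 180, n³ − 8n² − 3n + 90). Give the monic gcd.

n³ − 8n² − 3n + 90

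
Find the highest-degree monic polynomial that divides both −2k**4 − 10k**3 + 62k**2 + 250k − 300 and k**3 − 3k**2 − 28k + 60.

k + 5

By polynomial division,
  −2k**4 − 10k**3 + 62k**2 + 250k − 300 = (−2k − 16)(k**3 − 3k**2 − 28k + 60) + (−42k**2 − 78k + 660)
  k**3 − 3k**2 − 28k + 60 = (−(1/42)k + 17/147)(−42k**2 − 78k + 660) + (−(160/49)k − 800/49)
  −42k**2 − 78k + 660 = ((1029/80)k − 1617/40)(−(160/49)k − 800/49) + (0)
Last nonzero remainder: −(160/49)k − 800/49. Dividing through by −160/49 gives the monic gcd k + 5.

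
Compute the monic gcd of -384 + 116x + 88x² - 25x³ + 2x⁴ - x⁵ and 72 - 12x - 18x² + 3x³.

By polynomial division,
  -x⁵ + 2x⁴ - 25x³ + 88x² + 116x - 384 = (-(1/3)x² - (4/3)x - 53/3)(3x³ - 18x² - 12x + 72) + (-222x² + 888)
  3x³ - 18x² - 12x + 72 = (-(1/74)x + 3/37)(-222x² + 888) + (0)
Last nonzero remainder: -222x² + 888. Dividing through by -222 gives the monic gcd x² - 4.

-4 + x²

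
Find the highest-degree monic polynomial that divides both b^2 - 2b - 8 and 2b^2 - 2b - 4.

1

By polynomial division,
  b^2 - 2b - 8 = (1/2)(2b^2 - 2b - 4) + (-b - 6)
  2b^2 - 2b - 4 = (-2b + 14)(-b - 6) + (80)
  -b - 6 = (-(1/80)b - 3/40)(80) + (0)
The last nonzero remainder is the constant 80, so the polynomials are coprime and gcd = 1.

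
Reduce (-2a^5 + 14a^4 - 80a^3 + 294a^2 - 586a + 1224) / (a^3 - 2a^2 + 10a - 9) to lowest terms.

By polynomial division,
  -2a^5 + 14a^4 - 80a^3 + 294a^2 - 586a + 1224 = (-2a^2 + 10a - 40)(a^3 - 2a^2 + 10a - 9) + (96a^2 - 96a + 864)
  a^3 - 2a^2 + 10a - 9 = ((1/96)a - 1/96)(96a^2 - 96a + 864) + (0)
Last nonzero remainder: 96a^2 - 96a + 864. Dividing through by 96 gives the monic gcd a^2 - a + 9.
Cancel a^2 - a + 9 from numerator and denominator to get the reduced form.

(-2a^3 + 12a^2 - 50a + 136)/(a - 1)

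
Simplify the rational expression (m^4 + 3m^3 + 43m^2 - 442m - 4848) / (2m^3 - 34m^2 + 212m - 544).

(m^3 + 11m^2 + 131m + 606)/(2m^2 - 18m + 68)

Euclidean algorithm in ℚ[m]:
  m^4 + 3m^3 + 43m^2 - 442m - 4848 = ((1/2)m + 10)(2m^3 - 34m^2 + 212m - 544) + (277m^2 - 2290m + 592)
  2m^3 - 34m^2 + 212m - 544 = ((2/277)m - 4838/76729)(277m^2 - 2290m + 592) + ((4859560/76729)m - 38876480/76729)
  277m^2 - 2290m + 592 = ((21253933/4859560)m - 2838973/2429780)((4859560/76729)m - 38876480/76729) + (0)
Last nonzero remainder: (4859560/76729)m - 38876480/76729. Dividing through by 4859560/76729 gives the monic gcd m - 8.
Cancel m - 8 from numerator and denominator to get the reduced form.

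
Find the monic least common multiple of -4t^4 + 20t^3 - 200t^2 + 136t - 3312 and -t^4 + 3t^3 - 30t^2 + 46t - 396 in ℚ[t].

Repeated division with remainder:
  -4t^4 + 20t^3 - 200t^2 + 136t - 3312 = (4)(-t^4 + 3t^3 - 30t^2 + 46t - 396) + (8t^3 - 80t^2 - 48t - 1728)
  -t^4 + 3t^3 - 30t^2 + 46t - 396 = (-(1/8)t - 7/8)(8t^3 - 80t^2 - 48t - 1728) + (-106t^2 - 212t - 1908)
  8t^3 - 80t^2 - 48t - 1728 = (-(4/53)t + 48/53)(-106t^2 - 212t - 1908) + (0)
Last nonzero remainder: -106t^2 - 212t - 1908. Dividing through by -106 gives the monic gcd t^2 + 2t + 18.
Then lcm(f, g) = f·g / gcd(f, g); expanding and making the result monic gives the answer.

t^6 - 10t^5 + 97t^4 - 394t^3 + 2098t^2 - 4888t + 18216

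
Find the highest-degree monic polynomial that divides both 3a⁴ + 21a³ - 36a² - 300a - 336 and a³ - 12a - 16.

By polynomial division,
  3a⁴ + 21a³ - 36a² - 300a - 336 = (3a + 21)(a³ - 12a - 16) + (0)
The last nonzero remainder a³ - 12a - 16 is already monic.

a³ - 12a - 16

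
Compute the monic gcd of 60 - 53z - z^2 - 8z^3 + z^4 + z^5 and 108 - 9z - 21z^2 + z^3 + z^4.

-12 + z + z^2

By polynomial division,
  z^5 + z^4 - 8z^3 - z^2 - 53z + 60 = (z)(z^4 + z^3 - 21z^2 - 9z + 108) + (13z^3 + 8z^2 - 161z + 60)
  z^4 + z^3 - 21z^2 - 9z + 108 = ((1/13)z + 5/169)(13z^3 + 8z^2 - 161z + 60) + (-(1496/169)z^2 - (1496/169)z + 17952/169)
  13z^3 + 8z^2 - 161z + 60 = (-(2197/1496)z + 845/1496)(-(1496/169)z^2 - (1496/169)z + 17952/169) + (0)
Last nonzero remainder: -(1496/169)z^2 - (1496/169)z + 17952/169. Dividing through by -1496/169 gives the monic gcd z^2 + z - 12.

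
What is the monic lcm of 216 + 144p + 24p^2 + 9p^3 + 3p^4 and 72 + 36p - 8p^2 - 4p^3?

Euclidean algorithm in ℚ[p]:
  3p^4 + 9p^3 + 24p^2 + 144p + 216 = (-(3/4)p - 3/4)(-4p^3 - 8p^2 + 36p + 72) + (45p^2 + 225p + 270)
  -4p^3 - 8p^2 + 36p + 72 = (-(4/45)p + 4/15)(45p^2 + 225p + 270) + (0)
Last nonzero remainder: 45p^2 + 225p + 270. Dividing through by 45 gives the monic gcd p^2 + 5p + 6.
Then lcm(f, g) = f·g / gcd(f, g); expanding and making the result monic gives the answer.

-216 - 72p + 24p^2 - p^3 + p^5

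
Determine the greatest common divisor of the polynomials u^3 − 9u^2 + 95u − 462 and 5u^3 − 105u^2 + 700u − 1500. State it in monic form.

By polynomial division,
  u^3 − 9u^2 + 95u − 462 = (1/5)(5u^3 − 105u^2 + 700u − 1500) + (12u^2 − 45u − 162)
  5u^3 − 105u^2 + 700u − 1500 = ((5/12)u − 115/16)(12u^2 − 45u − 162) + ((7105/16)u − 21315/8)
  12u^2 − 45u − 162 = ((192/7105)u + 432/7105)((7105/16)u − 21315/8) + (0)
Last nonzero remainder: (7105/16)u − 21315/8. Dividing through by 7105/16 gives the monic gcd u − 6.

u − 6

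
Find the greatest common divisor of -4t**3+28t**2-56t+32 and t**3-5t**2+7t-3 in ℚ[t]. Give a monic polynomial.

Euclidean algorithm in ℚ[t]:
  -4t**3+28t**2-56t+32 = (-4)(t**3-5t**2+7t-3) + (8t**2-28t+20)
  t**3-5t**2+7t-3 = ((1/8)t-3/16)(8t**2-28t+20) + (-(3/4)t+3/4)
  8t**2-28t+20 = (-(32/3)t+80/3)(-(3/4)t+3/4) + (0)
Last nonzero remainder: -(3/4)t+3/4. Dividing through by -3/4 gives the monic gcd t-1.

t-1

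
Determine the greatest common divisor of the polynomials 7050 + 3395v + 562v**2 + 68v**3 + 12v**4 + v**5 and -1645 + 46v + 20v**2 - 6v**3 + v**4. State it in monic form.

235 + 27v + v**2 + v**3

By polynomial division,
  v**5 + 12v**4 + 68v**3 + 562v**2 + 3395v + 7050 = (v + 18)(v**4 - 6v**3 + 20v**2 + 46v - 1645) + (156v**3 + 156v**2 + 4212v + 36660)
  v**4 - 6v**3 + 20v**2 + 46v - 1645 = ((1/156)v - 7/156)(156v**3 + 156v**2 + 4212v + 36660) + (0)
Last nonzero remainder: 156v**3 + 156v**2 + 4212v + 36660. Dividing through by 156 gives the monic gcd v**3 + v**2 + 27v + 235.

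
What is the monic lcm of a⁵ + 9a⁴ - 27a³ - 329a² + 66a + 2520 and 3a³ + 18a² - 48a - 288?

a⁶ + 5a⁵ - 63a⁴ - 221a³ + 1382a² + 2256a - 10080

By polynomial division,
  a⁵ + 9a⁴ - 27a³ - 329a² + 66a + 2520 = ((1/3)a² + a - 29/3)(3a³ + 18a² - 48a - 288) + (-11a² - 110a - 264)
  3a³ + 18a² - 48a - 288 = (-(3/11)a + 12/11)(-11a² - 110a - 264) + (0)
Last nonzero remainder: -11a² - 110a - 264. Dividing through by -11 gives the monic gcd a² + 10a + 24.
Then lcm(f, g) = f·g / gcd(f, g); expanding and making the result monic gives the answer.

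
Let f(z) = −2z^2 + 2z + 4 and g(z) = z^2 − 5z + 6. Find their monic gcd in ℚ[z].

z − 2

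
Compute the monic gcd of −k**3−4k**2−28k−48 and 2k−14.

1

By polynomial division,
  −k**3−4k**2−28k−48 = (−(1/2)k**2−(11/2)k−105/2)(2k−14) + (−783)
  2k−14 = (−(2/783)k+14/783)(−783) + (0)
The last nonzero remainder is the constant −783, so the polynomials are coprime and gcd = 1.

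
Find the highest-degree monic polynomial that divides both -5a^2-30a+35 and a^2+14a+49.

Euclidean algorithm in ℚ[a]:
  -5a^2-30a+35 = (-5)(a^2+14a+49) + (40a+280)
  a^2+14a+49 = ((1/40)a+7/40)(40a+280) + (0)
Last nonzero remainder: 40a+280. Dividing through by 40 gives the monic gcd a+7.

a+7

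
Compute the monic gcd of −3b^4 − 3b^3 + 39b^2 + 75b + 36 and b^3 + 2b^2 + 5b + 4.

b + 1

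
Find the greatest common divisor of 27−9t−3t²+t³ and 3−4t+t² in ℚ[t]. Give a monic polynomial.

−3+t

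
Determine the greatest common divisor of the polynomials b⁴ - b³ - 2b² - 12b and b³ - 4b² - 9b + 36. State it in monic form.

b - 3

By polynomial division,
  b⁴ - b³ - 2b² - 12b = (b + 3)(b³ - 4b² - 9b + 36) + (19b² - 21b - 108)
  b³ - 4b² - 9b + 36 = ((1/19)b - 55/361)(19b² - 21b - 108) + (-(2352/361)b + 7056/361)
  19b² - 21b - 108 = (-(6859/2352)b - 1083/196)(-(2352/361)b + 7056/361) + (0)
Last nonzero remainder: -(2352/361)b + 7056/361. Dividing through by -2352/361 gives the monic gcd b - 3.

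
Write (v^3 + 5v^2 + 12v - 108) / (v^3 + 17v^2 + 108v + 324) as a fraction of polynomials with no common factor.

(v - 3)/(v + 9)

Apply the Euclidean algorithm:
  v^3 + 5v^2 + 12v - 108 = (v^3 + 17v^2 + 108v + 324) + (-12v^2 - 96v - 432)
  v^3 + 17v^2 + 108v + 324 = (-(1/12)v - 3/4)(-12v^2 - 96v - 432) + (0)
Last nonzero remainder: -12v^2 - 96v - 432. Dividing through by -12 gives the monic gcd v^2 + 8v + 36.
Cancel v^2 + 8v + 36 from numerator and denominator to get the reduced form.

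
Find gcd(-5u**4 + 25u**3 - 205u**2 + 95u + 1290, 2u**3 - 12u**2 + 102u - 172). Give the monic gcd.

u**2 - 4u + 43

Apply the Euclidean algorithm:
  -5u**4 + 25u**3 - 205u**2 + 95u + 1290 = (-(5/2)u - 5/2)(2u**3 - 12u**2 + 102u - 172) + (20u**2 - 80u + 860)
  2u**3 - 12u**2 + 102u - 172 = ((1/10)u - 1/5)(20u**2 - 80u + 860) + (0)
Last nonzero remainder: 20u**2 - 80u + 860. Dividing through by 20 gives the monic gcd u**2 - 4u + 43.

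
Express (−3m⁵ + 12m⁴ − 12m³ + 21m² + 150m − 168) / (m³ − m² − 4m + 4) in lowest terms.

(−3m³ + 15m² − 33m + 84)/(m − 2)

Apply the Euclidean algorithm:
  −3m⁵ + 12m⁴ − 12m³ + 21m² + 150m − 168 = (−3m² + 9m − 15)(m³ − m² − 4m + 4) + (54m² + 54m − 108)
  m³ − m² − 4m + 4 = ((1/54)m − 1/27)(54m² + 54m − 108) + (0)
Last nonzero remainder: 54m² + 54m − 108. Dividing through by 54 gives the monic gcd m² + m − 2.
Cancel m² + m − 2 from numerator and denominator to get the reduced form.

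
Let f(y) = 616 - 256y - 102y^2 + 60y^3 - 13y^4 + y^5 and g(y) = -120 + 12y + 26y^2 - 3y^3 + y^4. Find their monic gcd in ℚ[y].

Repeated division with remainder:
  y^5 - 13y^4 + 60y^3 - 102y^2 - 256y + 616 = (y - 10)(y^4 - 3y^3 + 26y^2 + 12y - 120) + (4y^3 + 146y^2 - 16y - 584)
  y^4 - 3y^3 + 26y^2 + 12y - 120 = ((1/4)y - 79/8)(4y^3 + 146y^2 - 16y - 584) + ((5887/4)y^2 - 5887)
  4y^3 + 146y^2 - 16y - 584 = ((16/5887)y + 584/5887)((5887/4)y^2 - 5887) + (0)
Last nonzero remainder: (5887/4)y^2 - 5887. Dividing through by 5887/4 gives the monic gcd y^2 - 4.

-4 + y^2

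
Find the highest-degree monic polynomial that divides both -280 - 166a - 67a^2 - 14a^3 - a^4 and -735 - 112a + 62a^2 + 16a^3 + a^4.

Euclidean algorithm in ℚ[a]:
  -a^4 - 14a^3 - 67a^2 - 166a - 280 = (-1)(a^4 + 16a^3 + 62a^2 - 112a - 735) + (2a^3 - 5a^2 - 278a - 1015)
  a^4 + 16a^3 + 62a^2 - 112a - 735 = ((1/2)a + 37/4)(2a^3 - 5a^2 - 278a - 1015) + ((989/4)a^2 + 2967a + 34615/4)
  2a^3 - 5a^2 - 278a - 1015 = ((8/989)a - 116/989)((989/4)a^2 + 2967a + 34615/4) + (0)
Last nonzero remainder: (989/4)a^2 + 2967a + 34615/4. Dividing through by 989/4 gives the monic gcd a^2 + 12a + 35.

35 + 12a + a^2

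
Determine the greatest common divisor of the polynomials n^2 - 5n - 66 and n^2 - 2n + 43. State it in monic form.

1

Euclidean algorithm in ℚ[n]:
  n^2 - 5n - 66 = (n^2 - 2n + 43) + (-3n - 109)
  n^2 - 2n + 43 = (-(1/3)n + 115/9)(-3n - 109) + (12922/9)
  -3n - 109 = (-(27/12922)n - 981/12922)(12922/9) + (0)
The last nonzero remainder is the constant 12922/9, so the polynomials are coprime and gcd = 1.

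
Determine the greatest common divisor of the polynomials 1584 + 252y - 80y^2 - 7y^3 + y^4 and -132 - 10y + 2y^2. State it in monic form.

-66 - 5y + y^2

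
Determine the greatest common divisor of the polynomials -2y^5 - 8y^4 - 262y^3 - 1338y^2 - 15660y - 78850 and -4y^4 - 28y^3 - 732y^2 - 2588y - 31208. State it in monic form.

y^2 + 6y + 83

Repeated division with remainder:
  -2y^5 - 8y^4 - 262y^3 - 1338y^2 - 15660y - 78850 = ((1/2)y - 3/2)(-4y^4 - 28y^3 - 732y^2 - 2588y - 31208) + (62y^3 - 1142y^2 - 3938y - 125662)
  -4y^4 - 28y^3 - 732y^2 - 2588y - 31208 = (-(2/31)y - 1576/961)(62y^3 - 1142y^2 - 3938y - 125662) + (-(2747400/961)y^2 - (16484400/961)y - 228034200/961)
  62y^3 - 1142y^2 - 3938y - 125662 = (-(29791/1373700)y + 727477/1373700)(-(2747400/961)y^2 - (16484400/961)y - 228034200/961) + (0)
Last nonzero remainder: -(2747400/961)y^2 - (16484400/961)y - 228034200/961. Dividing through by -2747400/961 gives the monic gcd y^2 + 6y + 83.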